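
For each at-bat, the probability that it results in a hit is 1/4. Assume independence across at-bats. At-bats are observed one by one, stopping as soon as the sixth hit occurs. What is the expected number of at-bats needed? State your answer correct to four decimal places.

Y = total at-bats until the sixth success; negative binomial with r=6, p=0.25.
E[Y] = r / p = 6 / 0.25 = 24.000000

24.0000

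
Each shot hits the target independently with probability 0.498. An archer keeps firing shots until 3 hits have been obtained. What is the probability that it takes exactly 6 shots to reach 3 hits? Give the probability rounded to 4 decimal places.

Y = trial on which the third success occurs; negative binomial, r=3, p=0.498.
P(Y=6) = C(5,2) · p^3 · (1−p)^3
= 10 · 0.12351 · 0.12651 = 0.156243

0.1562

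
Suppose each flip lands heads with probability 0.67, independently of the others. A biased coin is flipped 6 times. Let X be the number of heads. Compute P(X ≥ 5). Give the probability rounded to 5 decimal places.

X ~ Binomial(6, 0.67); P(X ≥ 5) = Σ C(6,k) p^k (1−p)^(6−k) over k:
  k=5: C(6,5)·0.67^5·0.33^1 = 0.2673248
  k=6: C(6,6)·0.67^6·0.33^0 = 0.0904584
Total = 0.3577832

0.35778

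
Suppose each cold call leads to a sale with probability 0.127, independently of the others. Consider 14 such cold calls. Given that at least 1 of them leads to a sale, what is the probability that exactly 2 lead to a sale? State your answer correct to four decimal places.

0.3381

X ~ Binomial(14, 0.127). Want P(X=2 | X≥1) = P(X=2) / P(X≥1).
P(X=2) = C(14,2)·0.127^2·0.873^12 = 0.287620
P(X≥1) = 1 − 0.149348 = 0.850652
Ratio = 0.287620 / 0.850652 = 0.338118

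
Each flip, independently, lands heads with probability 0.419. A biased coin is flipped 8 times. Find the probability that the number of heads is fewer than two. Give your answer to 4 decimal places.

X ~ Binomial(8, 0.419); P(X ≤ 1) = Σ C(8,k) p^k (1−p)^(8−k) over k:
  k=0: C(8,0)·0.419^0·0.581^8 = 0.012984
  k=1: C(8,1)·0.419^1·0.581^7 = 0.074910
Total = 0.087894

0.0879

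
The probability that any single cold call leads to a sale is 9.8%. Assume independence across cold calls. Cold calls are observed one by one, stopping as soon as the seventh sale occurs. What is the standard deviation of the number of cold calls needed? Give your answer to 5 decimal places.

Y = total cold calls until the seventh success; negative binomial with r=7, p=0.098.
SD(Y) = √[r(1−p)/p²] = √(657.4344023) = 25.6404837

25.64048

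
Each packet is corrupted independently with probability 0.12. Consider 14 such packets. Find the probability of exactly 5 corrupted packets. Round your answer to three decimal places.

X ~ Binomial(n=14, p=0.12).
P(X=5) = C(14,5) · p^5 · (1−p)^9
= 2002 · 2.4883e-05 · 0.31648 = 0.01577

0.016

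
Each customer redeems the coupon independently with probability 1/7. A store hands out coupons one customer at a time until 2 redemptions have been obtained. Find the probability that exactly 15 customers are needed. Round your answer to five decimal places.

0.03851

Y = trial on which the second success occurs; negative binomial, r=2, p=0.142857.
P(Y=15) = C(14,1) · p^2 · (1−p)^13
= 14 · 0.020408 · 0.1348 = 0.0385144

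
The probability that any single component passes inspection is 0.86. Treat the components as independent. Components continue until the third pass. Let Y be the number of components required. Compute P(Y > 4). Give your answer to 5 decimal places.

0.09680

Needing more than 4 components ⇔ fewer than 3 successes in the first 4. With X ~ Binomial(4, 0.86), P(Y > 4) = P(X ≤ 2).
  k=0: C(4,0)·0.86^0·0.14^4 = 0.0003842
  k=1: C(4,1)·0.86^1·0.14^3 = 0.0094394
  k=2: C(4,2)·0.86^2·0.14^2 = 0.0869770
P(X ≤ 2) = 0.0968005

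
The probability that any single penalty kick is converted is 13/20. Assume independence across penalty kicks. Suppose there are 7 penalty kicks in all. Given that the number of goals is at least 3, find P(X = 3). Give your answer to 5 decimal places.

0.15273

X ~ Binomial(7, 0.65). Want P(X=3 | X≥3) = P(X=3) / P(X≥3).
P(X=3) = C(7,3)·0.65^3·0.35^4 = 0.1442382
P(X≥3) = 1 − 0.0006434 − 0.0083641 − 0.0466000 = 0.9443925
Ratio = 0.1442382 / 0.9443925 = 0.1527312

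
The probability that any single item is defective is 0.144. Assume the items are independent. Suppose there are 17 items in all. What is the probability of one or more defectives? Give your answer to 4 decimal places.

P(at least one) = 1 − P(none) = 1 − (1 − 0.144)^17
= 1 − 0.071130 = 0.928870

0.9289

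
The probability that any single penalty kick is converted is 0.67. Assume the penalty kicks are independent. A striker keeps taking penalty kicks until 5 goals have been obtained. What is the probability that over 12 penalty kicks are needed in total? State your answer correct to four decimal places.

Needing more than 12 penalty kicks ⇔ fewer than 5 successes in the first 12. With X ~ Binomial(12, 0.67), P(Y > 12) = P(X ≤ 4).
  k=0: C(12,0)·0.67^0·0.33^12 = 0.000002
  k=1: C(12,1)·0.67^1·0.33^11 = 0.000041
  k=2: C(12,2)·0.67^2·0.33^10 = 0.000454
  k=3: C(12,3)·0.67^3·0.33^9 = 0.003071
  k=4: C(12,4)·0.67^4·0.33^8 = 0.014029
P(X ≤ 4) = 0.017596

0.0176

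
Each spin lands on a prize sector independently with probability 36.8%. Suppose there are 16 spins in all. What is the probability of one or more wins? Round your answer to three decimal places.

0.999

P(at least one) = 1 − P(none) = 1 − (1 − 0.368)^16
= 1 − 0.00065 = 0.99935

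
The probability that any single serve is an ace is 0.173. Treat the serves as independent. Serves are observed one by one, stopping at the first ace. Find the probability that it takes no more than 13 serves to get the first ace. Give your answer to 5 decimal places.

0.91536

Y = number of serves to the first success; geometric, p = 0.173.
P(Y ≤ 13) = 1 − (1−p)^13 = 1 − 0.0846392 = 0.9153608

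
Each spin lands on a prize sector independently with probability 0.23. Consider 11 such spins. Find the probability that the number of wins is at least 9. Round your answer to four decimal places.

X ~ Binomial(11, 0.23); P(X ≥ 9) = Σ C(11,k) p^k (1−p)^(11−k) over k:
  k=9: C(11,9)·0.23^9·0.77^2 = 0.000059
  k=10: C(11,10)·0.23^10·0.77^1 = 0.000004
  k=11: C(11,11)·0.23^11·0.77^0 = 0.000000
Total = 0.000062

0.0001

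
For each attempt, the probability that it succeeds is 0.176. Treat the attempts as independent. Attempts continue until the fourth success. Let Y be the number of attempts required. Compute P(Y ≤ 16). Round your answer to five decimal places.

0.30671

Finishing within 16 attempts ⇔ at least 4 successes in the first 16. With X ~ Binomial(16, 0.176), P(Y ≤ 16) = 1 − P(X ≤ 3).
  k=0: C(16,0)·0.176^0·0.824^16 = 0.0451685
  k=1: C(16,1)·0.176^1·0.824^15 = 0.1543622
  k=2: C(16,2)·0.176^2·0.824^14 = 0.2472792
  k=3: C(16,3)·0.176^3·0.824^13 = 0.2464789
1 − 0.6932887 = 0.3067113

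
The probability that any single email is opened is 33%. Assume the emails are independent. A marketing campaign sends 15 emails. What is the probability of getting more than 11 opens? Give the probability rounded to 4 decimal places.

X ~ Binomial(15, 0.33); P(X ≥ 12) = Σ C(15,k) p^k (1−p)^(15−k) over k:
  k=12: C(15,12)·0.33^12·0.67^3 = 0.000228
  k=13: C(15,13)·0.33^13·0.67^2 = 0.000026
  k=14: C(15,14)·0.33^14·0.67^1 = 0.000002
  k=15: C(15,15)·0.33^15·0.67^0 = 0.000000
Total = 0.000256

0.0003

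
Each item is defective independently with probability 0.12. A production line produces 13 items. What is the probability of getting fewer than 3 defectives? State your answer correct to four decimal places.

X ~ Binomial(13, 0.12); P(X ≤ 2) = Σ C(13,k) p^k (1−p)^(13−k) over k:
  k=0: C(13,0)·0.12^0·0.88^13 = 0.189791
  k=1: C(13,1)·0.12^1·0.88^12 = 0.336447
  k=2: C(13,2)·0.12^2·0.88^11 = 0.275275
Total = 0.801512

0.8015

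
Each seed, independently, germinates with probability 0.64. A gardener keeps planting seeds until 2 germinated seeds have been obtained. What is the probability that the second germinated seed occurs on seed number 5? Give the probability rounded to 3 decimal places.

0.076

Y = trial on which the second success occurs; negative binomial, r=2, p=0.64.
P(Y=5) = C(4,1) · p^2 · (1−p)^3
= 4 · 0.4096 · 0.046656 = 0.07644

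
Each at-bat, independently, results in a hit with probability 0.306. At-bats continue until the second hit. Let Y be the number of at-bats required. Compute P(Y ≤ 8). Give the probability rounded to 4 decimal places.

0.7564

Finishing within 8 at-bats ⇔ at least 2 successes in the first 8. With X ~ Binomial(8, 0.306), P(Y ≤ 8) = 1 − P(X ≤ 1).
  k=0: C(8,0)·0.306^0·0.694^8 = 0.053812
  k=1: C(8,1)·0.306^1·0.694^7 = 0.189814
1 − 0.243625 = 0.756375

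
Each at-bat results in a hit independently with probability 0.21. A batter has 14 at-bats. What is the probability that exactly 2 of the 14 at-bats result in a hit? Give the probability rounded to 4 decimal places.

0.2371

X ~ Binomial(n=14, p=0.21).
P(X=2) = C(14,2) · p^2 · (1−p)^12
= 91 · 0.0441 · 0.059092 = 0.237140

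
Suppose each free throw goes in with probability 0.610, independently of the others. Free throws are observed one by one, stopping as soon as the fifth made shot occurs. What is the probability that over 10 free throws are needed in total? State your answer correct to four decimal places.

0.1500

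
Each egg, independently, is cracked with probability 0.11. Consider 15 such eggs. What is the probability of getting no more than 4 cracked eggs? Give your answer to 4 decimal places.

X ~ Binomial(15, 0.11); P(X ≤ 4) = Σ C(15,k) p^k (1−p)^(15−k) over k:
  k=0: C(15,0)·0.11^0·0.89^15 = 0.174121
  k=1: C(15,1)·0.11^1·0.89^14 = 0.322808
  k=2: C(15,2)·0.11^2·0.89^13 = 0.279283
  k=3: C(15,3)·0.11^3·0.89^12 = 0.149579
  k=4: C(15,4)·0.11^4·0.89^11 = 0.055462
Total = 0.981252

0.9813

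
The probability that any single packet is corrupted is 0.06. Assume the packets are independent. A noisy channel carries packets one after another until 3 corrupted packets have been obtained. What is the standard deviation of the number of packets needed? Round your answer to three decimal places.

Y = total packets until the third success; negative binomial with r=3, p=0.06.
SD(Y) = √[r(1−p)/p²] = √(783.33333) = 27.98809

27.988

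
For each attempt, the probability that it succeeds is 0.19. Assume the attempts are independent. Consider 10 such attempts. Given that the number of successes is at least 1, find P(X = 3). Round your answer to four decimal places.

0.2144

X ~ Binomial(10, 0.19). Want P(X=3 | X≥1) = P(X=3) / P(X≥1).
P(X=3) = C(10,3)·0.19^3·0.81^7 = 0.188294
P(X≥1) = 1 − 0.121577 = 0.878423
Ratio = 0.188294 / 0.878423 = 0.214355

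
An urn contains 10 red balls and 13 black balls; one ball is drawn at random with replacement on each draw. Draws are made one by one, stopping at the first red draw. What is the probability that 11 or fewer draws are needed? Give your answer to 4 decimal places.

0.9981

Y = number of draws to the first success; geometric, p = 0.434783.
P(Y ≤ 11) = 1 − (1−p)^11 = 1 − 0.001881 = 0.998119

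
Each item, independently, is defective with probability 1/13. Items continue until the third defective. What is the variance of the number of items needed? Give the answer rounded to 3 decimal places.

Y = total items until the third success; negative binomial with r=3, p=0.076923.
Var(Y) = r(1−p)/p² = 3·0.923077 / 0.076923² = 468.00000

468.000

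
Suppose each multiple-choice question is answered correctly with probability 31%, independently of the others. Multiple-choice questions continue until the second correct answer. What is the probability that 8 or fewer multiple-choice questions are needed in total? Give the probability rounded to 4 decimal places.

Finishing within 8 multiple-choice questions ⇔ at least 2 successes in the first 8. With X ~ Binomial(8, 0.31), P(Y ≤ 8) = 1 − P(X ≤ 1).
  k=0: C(8,0)·0.31^0·0.69^8 = 0.051380
  k=1: C(8,1)·0.31^1·0.69^7 = 0.184670
1 − 0.236049 = 0.763951

0.7640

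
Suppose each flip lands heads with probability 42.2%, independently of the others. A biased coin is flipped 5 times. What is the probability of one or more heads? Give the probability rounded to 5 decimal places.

P(at least one) = 1 − P(none) = 1 − (1 − 0.422)^5
= 1 − 0.0645118 = 0.9354882

0.93549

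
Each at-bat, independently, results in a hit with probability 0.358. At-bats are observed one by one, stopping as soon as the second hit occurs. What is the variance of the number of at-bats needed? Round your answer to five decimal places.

10.01841

Y = total at-bats until the second success; negative binomial with r=2, p=0.358.
Var(Y) = r(1−p)/p² = 2·0.642 / 0.358² = 10.0184139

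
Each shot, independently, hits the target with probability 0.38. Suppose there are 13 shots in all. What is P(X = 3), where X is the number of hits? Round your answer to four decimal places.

0.1317

X ~ Binomial(n=13, p=0.38).
P(X=3) = C(13,3) · p^3 · (1−p)^10
= 286 · 0.054872 · 0.008393 = 0.131715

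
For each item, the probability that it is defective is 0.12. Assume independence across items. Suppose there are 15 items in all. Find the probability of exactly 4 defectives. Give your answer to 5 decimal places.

0.06937

X ~ Binomial(n=15, p=0.12).
P(X=4) = C(15,4) · p^4 · (1−p)^11
= 1365 · 0.00020736 · 0.24508 = 0.0693693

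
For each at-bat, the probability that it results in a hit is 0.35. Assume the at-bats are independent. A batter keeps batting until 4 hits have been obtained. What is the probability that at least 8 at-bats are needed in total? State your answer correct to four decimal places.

0.8002

Needing more than 7 at-bats ⇔ fewer than 4 successes in the first 7. With X ~ Binomial(7, 0.35), P(Y > 7) = P(X ≤ 3).
  k=0: C(7,0)·0.35^0·0.65^7 = 0.049022
  k=1: C(7,1)·0.35^1·0.65^6 = 0.184776
  k=2: C(7,2)·0.35^2·0.65^5 = 0.298485
  k=3: C(7,3)·0.35^3·0.65^4 = 0.267871
P(X ≤ 3) = 0.800154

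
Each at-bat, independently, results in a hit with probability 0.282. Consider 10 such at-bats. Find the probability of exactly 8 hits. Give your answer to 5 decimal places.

0.00093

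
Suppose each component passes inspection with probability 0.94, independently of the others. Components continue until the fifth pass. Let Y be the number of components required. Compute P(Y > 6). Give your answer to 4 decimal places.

Needing more than 6 components ⇔ fewer than 5 successes in the first 6. With X ~ Binomial(6, 0.94), P(Y > 6) = P(X ≤ 4).
  k=0: C(6,0)·0.94^0·0.06^6 = 0.000000
  k=1: C(6,1)·0.94^1·0.06^5 = 0.000004
  k=2: C(6,2)·0.94^2·0.06^4 = 0.000172
  k=3: C(6,3)·0.94^3·0.06^3 = 0.003588
  k=4: C(6,4)·0.94^4·0.06^2 = 0.042160
P(X ≤ 4) = 0.045925

0.0459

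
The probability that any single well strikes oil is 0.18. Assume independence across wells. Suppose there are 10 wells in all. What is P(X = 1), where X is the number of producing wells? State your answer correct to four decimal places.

0.3017

X ~ Binomial(n=10, p=0.18).
P(X=1) = C(10,1) · p^1 · (1−p)^9
= 10 · 0.18 · 0.16762 = 0.301715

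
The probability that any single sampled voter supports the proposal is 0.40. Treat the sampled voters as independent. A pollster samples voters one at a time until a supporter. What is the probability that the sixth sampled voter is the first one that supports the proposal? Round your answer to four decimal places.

0.0311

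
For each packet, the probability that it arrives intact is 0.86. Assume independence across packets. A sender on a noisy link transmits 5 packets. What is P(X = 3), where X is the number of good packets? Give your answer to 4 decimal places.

X ~ Binomial(n=5, p=0.86).
P(X=3) = C(5,3) · p^3 · (1−p)^2
= 10 · 0.63606 · 0.0196 = 0.124667

0.1247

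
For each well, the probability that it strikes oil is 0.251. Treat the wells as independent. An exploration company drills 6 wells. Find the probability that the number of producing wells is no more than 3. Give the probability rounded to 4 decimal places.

0.9619

X ~ Binomial(6, 0.251); P(X ≤ 3) = Σ C(6,k) p^k (1−p)^(6−k) over k:
  k=0: C(6,0)·0.251^0·0.749^6 = 0.176559
  k=1: C(6,1)·0.251^1·0.749^5 = 0.355005
  k=2: C(6,2)·0.251^2·0.749^4 = 0.297417
  k=3: C(6,3)·0.251^3·0.749^3 = 0.132891
Total = 0.961873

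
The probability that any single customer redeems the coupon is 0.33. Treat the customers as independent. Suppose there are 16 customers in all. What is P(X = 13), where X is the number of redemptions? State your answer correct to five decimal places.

X ~ Binomial(n=16, p=0.33).
P(X=13) = C(16,13) · p^13 · (1−p)^3
= 560 · 5.504e-07 · 0.30076 = 0.0000927

0.00009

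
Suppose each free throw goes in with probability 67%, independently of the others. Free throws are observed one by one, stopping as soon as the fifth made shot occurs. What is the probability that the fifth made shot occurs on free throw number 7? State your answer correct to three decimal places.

0.221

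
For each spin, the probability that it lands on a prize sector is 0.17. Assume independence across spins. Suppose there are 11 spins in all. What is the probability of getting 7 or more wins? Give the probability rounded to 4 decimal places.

X ~ Binomial(11, 0.17); P(X ≥ 7) = Σ C(11,k) p^k (1−p)^(11−k) over k:
  k=7: C(11,7)·0.17^7·0.83^4 = 0.000643
  k=8: C(11,8)·0.17^8·0.83^3 = 0.000066
  k=9: C(11,9)·0.17^9·0.83^2 = 0.000004
  k=10: C(11,10)·0.17^10·0.83^1 = 0.000000
  k=11: C(11,11)·0.17^11·0.83^0 = 0.000000
Total = 0.000713

0.0007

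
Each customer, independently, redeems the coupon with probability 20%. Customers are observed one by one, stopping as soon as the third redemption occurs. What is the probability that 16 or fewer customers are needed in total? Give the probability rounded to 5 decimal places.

0.64816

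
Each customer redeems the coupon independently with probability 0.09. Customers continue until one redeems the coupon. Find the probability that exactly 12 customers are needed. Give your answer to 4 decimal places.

0.0319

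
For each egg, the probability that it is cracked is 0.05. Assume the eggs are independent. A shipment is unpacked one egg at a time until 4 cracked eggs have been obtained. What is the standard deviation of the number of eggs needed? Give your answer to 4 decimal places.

38.9872

Y = total eggs until the fourth success; negative binomial with r=4, p=0.05.
SD(Y) = √[r(1−p)/p²] = √(1520.000000) = 38.987177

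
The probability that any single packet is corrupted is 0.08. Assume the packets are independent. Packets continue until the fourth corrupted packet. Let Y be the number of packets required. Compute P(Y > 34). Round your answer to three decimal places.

0.712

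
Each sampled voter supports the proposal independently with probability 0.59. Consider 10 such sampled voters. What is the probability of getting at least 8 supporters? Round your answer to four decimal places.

0.1517

X ~ Binomial(10, 0.59); P(X ≥ 8) = Σ C(10,k) p^k (1−p)^(10−k) over k:
  k=8: C(10,8)·0.59^8·0.41^2 = 0.111070
  k=9: C(10,9)·0.59^9·0.41^1 = 0.035518
  k=10: C(10,10)·0.59^10·0.41^0 = 0.005111
Total = 0.151699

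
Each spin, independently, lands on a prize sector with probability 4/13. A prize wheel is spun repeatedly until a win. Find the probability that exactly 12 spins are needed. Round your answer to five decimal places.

0.00539

Geometric (trials to first success), p = 0.307692.
P(Y = 12) = (1−p)^11 · p = 0.01751 · 0.307692 = 0.0053877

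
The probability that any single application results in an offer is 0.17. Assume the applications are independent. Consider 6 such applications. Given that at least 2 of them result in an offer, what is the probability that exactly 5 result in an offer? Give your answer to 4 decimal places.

X ~ Binomial(6, 0.17). Want P(X=5 | X≥2) = P(X=5) / P(X≥2).
P(X=5) = C(6,5)·0.17^5·0.83^1 = 0.000707
P(X≥2) = 1 − 0.326940 − 0.401782 = 0.271277
Ratio = 0.000707 / 0.271277 = 0.002607

0.0026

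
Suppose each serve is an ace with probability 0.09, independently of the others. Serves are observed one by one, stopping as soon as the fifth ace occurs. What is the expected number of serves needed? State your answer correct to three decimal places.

Y = total serves until the fifth success; negative binomial with r=5, p=0.09.
E[Y] = r / p = 5 / 0.09 = 55.55556

55.556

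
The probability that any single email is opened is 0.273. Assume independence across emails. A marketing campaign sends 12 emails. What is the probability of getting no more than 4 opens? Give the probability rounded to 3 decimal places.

0.791

X ~ Binomial(12, 0.273); P(X ≤ 4) = Σ C(12,k) p^k (1−p)^(12−k) over k:
  k=0: C(12,0)·0.273^0·0.727^12 = 0.02180
  k=1: C(12,1)·0.273^1·0.727^11 = 0.09823
  k=2: C(12,2)·0.273^2·0.727^10 = 0.20287
  k=3: C(12,3)·0.273^3·0.727^9 = 0.25393
  k=4: C(12,4)·0.273^4·0.727^8 = 0.21455
Total = 0.79138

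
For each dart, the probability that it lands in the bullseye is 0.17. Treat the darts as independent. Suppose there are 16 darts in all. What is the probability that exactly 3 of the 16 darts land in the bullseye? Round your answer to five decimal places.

X ~ Binomial(n=16, p=0.17).
P(X=3) = C(16,3) · p^3 · (1−p)^13
= 560 · 0.004913 · 0.088719 = 0.2440900

0.24409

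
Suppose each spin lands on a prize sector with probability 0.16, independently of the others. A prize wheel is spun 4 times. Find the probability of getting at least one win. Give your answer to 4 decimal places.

0.5021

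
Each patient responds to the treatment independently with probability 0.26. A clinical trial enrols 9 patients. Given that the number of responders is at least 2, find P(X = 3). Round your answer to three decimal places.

0.335

X ~ Binomial(9, 0.26). Want P(X=3 | X≥2) = P(X=3) / P(X≥2).
P(X=3) = C(9,3)·0.26^3·0.74^6 = 0.24243
P(X≥2) = 1 − 0.06654 − 0.21041 = 0.72305
Ratio = 0.24243 / 0.72305 = 0.33529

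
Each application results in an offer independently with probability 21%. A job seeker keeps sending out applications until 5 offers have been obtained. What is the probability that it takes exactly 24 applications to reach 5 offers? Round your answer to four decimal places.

0.0410

Y = trial on which the fifth success occurs; negative binomial, r=5, p=0.21.
P(Y=24) = C(23,4) · p^5 · (1−p)^19
= 8855 · 0.00040841 · 0.011348 = 0.041039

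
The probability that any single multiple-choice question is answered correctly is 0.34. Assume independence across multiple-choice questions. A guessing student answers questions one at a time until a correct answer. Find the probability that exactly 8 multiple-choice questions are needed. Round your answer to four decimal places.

0.0185

Geometric (trials to first success), p = 0.34.
P(Y = 8) = (1−p)^7 · p = 0.054552 · 0.34 = 0.018548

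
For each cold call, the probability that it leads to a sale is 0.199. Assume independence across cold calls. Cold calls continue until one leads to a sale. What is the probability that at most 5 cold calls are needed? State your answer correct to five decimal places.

Y = number of cold calls to the first success; geometric, p = 0.199.
P(Y ≤ 5) = 1 − (1−p)^5 = 1 − 0.3297331 = 0.6702669

0.67027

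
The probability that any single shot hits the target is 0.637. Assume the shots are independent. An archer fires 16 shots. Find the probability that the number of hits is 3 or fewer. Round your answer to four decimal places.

X ~ Binomial(16, 0.637); P(X ≤ 3) = Σ C(16,k) p^k (1−p)^(16−k) over k:
  k=0: C(16,0)·0.637^0·0.363^16 = 0.000000
  k=1: C(16,1)·0.637^1·0.363^15 = 0.000003
  k=2: C(16,2)·0.637^2·0.363^14 = 0.000034
  k=3: C(16,3)·0.637^3·0.363^13 = 0.000275
Total = 0.000311

0.0003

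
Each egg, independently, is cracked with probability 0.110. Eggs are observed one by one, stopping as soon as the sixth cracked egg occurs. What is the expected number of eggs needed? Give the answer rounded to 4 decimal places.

54.5455

Y = total eggs until the sixth success; negative binomial with r=6, p=0.11.
E[Y] = r / p = 6 / 0.11 = 54.545455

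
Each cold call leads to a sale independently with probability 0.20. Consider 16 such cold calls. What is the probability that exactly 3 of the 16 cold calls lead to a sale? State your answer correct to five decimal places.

0.24629

X ~ Binomial(n=16, p=0.20).
P(X=3) = C(16,3) · p^3 · (1−p)^13
= 560 · 0.008 · 0.054976 = 0.2462906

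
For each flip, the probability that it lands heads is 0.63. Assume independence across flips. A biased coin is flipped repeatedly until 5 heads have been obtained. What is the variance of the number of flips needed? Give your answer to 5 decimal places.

4.66112

Y = total flips until the fifth success; negative binomial with r=5, p=0.63.
Var(Y) = r(1−p)/p² = 5·0.37 / 0.63² = 4.6611237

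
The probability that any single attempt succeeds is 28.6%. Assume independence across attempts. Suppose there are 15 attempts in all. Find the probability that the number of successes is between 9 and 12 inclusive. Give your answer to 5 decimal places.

X ~ Binomial(15, 0.286); P(9 ≤ X ≤ 12) = Σ C(15,k) p^k (1−p)^(15−k) over k:
  k=9: C(15,9)·0.286^9·0.714^6 = 0.0084896
  k=10: C(15,10)·0.286^10·0.714^5 = 0.0020404
  k=11: C(15,11)·0.286^11·0.714^4 = 0.0003715
  k=12: C(15,12)·0.286^12·0.714^3 = 0.0000496
Total = 0.0109511

0.01095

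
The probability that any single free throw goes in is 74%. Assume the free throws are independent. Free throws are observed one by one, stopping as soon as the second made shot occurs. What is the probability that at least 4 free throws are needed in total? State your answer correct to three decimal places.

0.168

Needing more than 3 free throws ⇔ fewer than 2 successes in the first 3. With X ~ Binomial(3, 0.74), P(Y > 3) = P(X ≤ 1).
  k=0: C(3,0)·0.74^0·0.26^3 = 0.01758
  k=1: C(3,1)·0.74^1·0.26^2 = 0.15007
P(X ≤ 1) = 0.16765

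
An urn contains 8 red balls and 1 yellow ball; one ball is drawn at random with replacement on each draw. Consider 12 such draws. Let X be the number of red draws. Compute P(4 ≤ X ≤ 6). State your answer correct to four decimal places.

0.0010

X ~ Binomial(12, 0.888889); P(4 ≤ X ≤ 6) = Σ C(12,k) p^k (1−p)^(12−k) over k:
  k=4: C(12,4)·0.888889^4·0.111111^8 = 0.000007
  k=5: C(12,5)·0.888889^5·0.111111^7 = 0.000092
  k=6: C(12,6)·0.888889^6·0.111111^6 = 0.000858
Total = 0.000957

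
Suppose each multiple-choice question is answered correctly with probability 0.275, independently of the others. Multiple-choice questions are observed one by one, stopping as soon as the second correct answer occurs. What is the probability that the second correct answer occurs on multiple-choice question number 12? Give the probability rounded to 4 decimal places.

0.0334

Y = trial on which the second success occurs; negative binomial, r=2, p=0.275.
P(Y=12) = C(11,1) · p^2 · (1−p)^10
= 11 · 0.075625 · 0.040122 = 0.033376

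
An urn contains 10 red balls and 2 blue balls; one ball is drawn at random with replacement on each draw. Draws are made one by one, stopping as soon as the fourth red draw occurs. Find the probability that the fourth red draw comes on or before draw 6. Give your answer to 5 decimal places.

Finishing within 6 draws ⇔ at least 4 successes in the first 6. With X ~ Binomial(6, 0.833333), P(Y ≤ 6) = 1 − P(X ≤ 3).
  k=0: C(6,0)·0.833333^0·0.166667^6 = 0.0000214
  k=1: C(6,1)·0.833333^1·0.166667^5 = 0.0006430
  k=2: C(6,2)·0.833333^2·0.166667^4 = 0.0080376
  k=3: C(6,3)·0.833333^3·0.166667^3 = 0.0535837
1 − 0.0622857 = 0.9377143

0.93771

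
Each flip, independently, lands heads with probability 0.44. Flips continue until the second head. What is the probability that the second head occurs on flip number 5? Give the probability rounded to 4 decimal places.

Y = trial on which the second success occurs; negative binomial, r=2, p=0.44.
P(Y=5) = C(4,1) · p^2 · (1−p)^3
= 4 · 0.1936 · 0.17562 = 0.135997

0.1360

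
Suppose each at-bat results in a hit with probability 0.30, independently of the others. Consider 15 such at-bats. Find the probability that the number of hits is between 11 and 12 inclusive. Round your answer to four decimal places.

0.0007

X ~ Binomial(15, 0.30); P(11 ≤ X ≤ 12) = Σ C(15,k) p^k (1−p)^(15−k) over k:
  k=11: C(15,11)·0.30^11·0.70^4 = 0.000581
  k=12: C(15,12)·0.30^12·0.70^3 = 0.000083
Total = 0.000664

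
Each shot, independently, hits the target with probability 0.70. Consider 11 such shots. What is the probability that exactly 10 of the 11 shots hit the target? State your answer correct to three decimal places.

0.093

X ~ Binomial(n=11, p=0.70).
P(X=10) = C(11,10) · p^10 · (1−p)^1
= 11 · 0.028248 · 0.3 = 0.09322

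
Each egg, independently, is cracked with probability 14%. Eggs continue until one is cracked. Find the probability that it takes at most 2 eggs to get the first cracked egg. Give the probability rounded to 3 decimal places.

Y = number of eggs to the first success; geometric, p = 0.14.
P(Y ≤ 2) = 1 − (1−p)^2 = 1 − 0.73960 = 0.26040

0.260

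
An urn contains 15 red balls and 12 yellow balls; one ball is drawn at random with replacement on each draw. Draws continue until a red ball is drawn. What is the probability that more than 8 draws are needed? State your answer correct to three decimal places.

Y = number of draws to the first success; geometric, p = 0.555556.
P(Y > 8) = P(first 8 all fail) = (1−p)^8 = 0.00152

0.002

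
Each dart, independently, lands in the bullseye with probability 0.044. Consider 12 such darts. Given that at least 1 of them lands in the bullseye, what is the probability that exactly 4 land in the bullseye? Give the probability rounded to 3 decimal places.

0.003

X ~ Binomial(12, 0.044). Want P(X=4 | X≥1) = P(X=4) / P(X≥1).
P(X=4) = C(12,4)·0.044^4·0.956^8 = 0.00129
P(X≥1) = 1 − 0.58277 = 0.41723
Ratio = 0.00129 / 0.41723 = 0.00310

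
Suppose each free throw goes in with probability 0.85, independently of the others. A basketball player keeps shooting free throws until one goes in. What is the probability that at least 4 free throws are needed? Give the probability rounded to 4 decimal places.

0.0034

Y = number of free throws to the first success; geometric, p = 0.85.
P(Y > 3) = P(first 3 all fail) = (1−p)^3 = 0.003375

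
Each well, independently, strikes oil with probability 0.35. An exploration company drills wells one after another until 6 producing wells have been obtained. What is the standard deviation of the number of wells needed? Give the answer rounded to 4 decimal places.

5.6424

Y = total wells until the sixth success; negative binomial with r=6, p=0.35.
SD(Y) = √[r(1−p)/p²] = √(31.836735) = 5.642405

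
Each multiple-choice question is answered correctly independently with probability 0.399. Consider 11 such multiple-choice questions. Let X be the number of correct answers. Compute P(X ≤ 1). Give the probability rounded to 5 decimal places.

0.03068

X ~ Binomial(11, 0.399); P(X ≤ 1) = Σ C(11,k) p^k (1−p)^(11−k) over k:
  k=0: C(11,0)·0.399^0·0.601^11 = 0.0036950
  k=1: C(11,1)·0.399^1·0.601^10 = 0.0269842
Total = 0.0306793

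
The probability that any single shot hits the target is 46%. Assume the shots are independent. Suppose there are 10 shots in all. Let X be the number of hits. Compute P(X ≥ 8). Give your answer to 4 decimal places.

0.0317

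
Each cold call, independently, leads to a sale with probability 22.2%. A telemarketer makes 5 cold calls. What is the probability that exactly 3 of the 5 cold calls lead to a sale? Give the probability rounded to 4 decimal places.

X ~ Binomial(n=5, p=0.222).
P(X=3) = C(5,3) · p^3 · (1−p)^2
= 10 · 0.010941 · 0.60528 = 0.066224

0.0662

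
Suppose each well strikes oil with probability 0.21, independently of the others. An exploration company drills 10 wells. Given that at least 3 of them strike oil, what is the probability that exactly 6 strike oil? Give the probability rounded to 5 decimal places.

0.01990

X ~ Binomial(10, 0.21). Want P(X=6 | X≥3) = P(X=6) / P(X≥3).
P(X=6) = C(10,6)·0.21^6·0.79^4 = 0.0070153
P(X≥3) = 1 − 0.0946828 − 0.2516884 − 0.3010702 = 0.3525586
Ratio = 0.0070153 / 0.3525586 = 0.0198981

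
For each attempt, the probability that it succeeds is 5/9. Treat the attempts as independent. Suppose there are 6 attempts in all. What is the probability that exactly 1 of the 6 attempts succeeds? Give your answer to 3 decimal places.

0.058

X ~ Binomial(n=6, p=0.555556).
P(X=1) = C(6,1) · p^1 · (1−p)^5
= 6 · 0.55556 · 0.017342 = 0.05781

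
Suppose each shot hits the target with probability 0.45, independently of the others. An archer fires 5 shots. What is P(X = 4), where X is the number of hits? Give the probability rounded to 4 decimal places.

0.1128

X ~ Binomial(n=5, p=0.45).
P(X=4) = C(5,4) · p^4 · (1−p)^1
= 5 · 0.041006 · 0.55 = 0.112767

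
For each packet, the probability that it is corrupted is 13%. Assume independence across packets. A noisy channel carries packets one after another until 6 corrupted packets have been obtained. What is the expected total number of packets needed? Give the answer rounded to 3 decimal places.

46.154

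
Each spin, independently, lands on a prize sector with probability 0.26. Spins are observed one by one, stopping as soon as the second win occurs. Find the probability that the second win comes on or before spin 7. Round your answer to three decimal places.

Finishing within 7 spins ⇔ at least 2 successes in the first 7. With X ~ Binomial(7, 0.26), P(Y ≤ 7) = 1 − P(X ≤ 1).
  k=0: C(7,0)·0.26^0·0.74^7 = 0.12151
  k=1: C(7,1)·0.26^1·0.74^6 = 0.29886
1 − 0.42037 = 0.57963

0.580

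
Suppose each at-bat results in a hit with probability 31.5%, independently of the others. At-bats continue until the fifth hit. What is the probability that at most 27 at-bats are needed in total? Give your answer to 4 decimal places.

Finishing within 27 at-bats ⇔ at least 5 successes in the first 27. With X ~ Binomial(27, 0.315), P(Y ≤ 27) = 1 − P(X ≤ 4).
  k=0: C(27,0)·0.315^0·0.685^27 = 0.000037
  k=1: C(27,1)·0.315^1·0.685^26 = 0.000455
  k=2: C(27,2)·0.315^2·0.685^25 = 0.002718
  k=3: C(27,3)·0.315^3·0.685^24 = 0.010414
  k=4: C(27,4)·0.315^4·0.685^23 = 0.028734
1 − 0.042358 = 0.957642

0.9576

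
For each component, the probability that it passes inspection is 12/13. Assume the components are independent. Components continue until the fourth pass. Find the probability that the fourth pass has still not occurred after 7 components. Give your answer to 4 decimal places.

Needing more than 7 components ⇔ fewer than 4 successes in the first 7. With X ~ Binomial(7, 0.923077), P(Y > 7) = P(X ≤ 3).
  k=0: C(7,0)·0.923077^0·0.076923^7 = 0.000000
  k=1: C(7,1)·0.923077^1·0.076923^6 = 0.000001
  k=2: C(7,2)·0.923077^2·0.076923^5 = 0.000048
  k=3: C(7,3)·0.923077^3·0.076923^4 = 0.000964
P(X ≤ 3) = 0.001013

0.0010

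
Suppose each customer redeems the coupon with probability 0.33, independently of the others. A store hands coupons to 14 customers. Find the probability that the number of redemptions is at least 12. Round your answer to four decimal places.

0.0001

X ~ Binomial(14, 0.33); P(X ≥ 12) = Σ C(14,k) p^k (1−p)^(14−k) over k:
  k=12: C(14,12)·0.33^12·0.67^2 = 0.000068
  k=13: C(14,13)·0.33^13·0.67^1 = 0.000005
  k=14: C(14,14)·0.33^14·0.67^0 = 0.000000
Total = 0.000073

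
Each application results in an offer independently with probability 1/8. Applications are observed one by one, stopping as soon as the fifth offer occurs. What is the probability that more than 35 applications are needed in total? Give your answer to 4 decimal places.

0.5513

Needing more than 35 applications ⇔ fewer than 5 successes in the first 35. With X ~ Binomial(35, 0.125), P(Y > 35) = P(X ≤ 4).
  k=0: C(35,0)·0.125^0·0.875^35 = 0.009339
  k=1: C(35,1)·0.125^1·0.875^34 = 0.046693
  k=2: C(35,2)·0.125^2·0.875^33 = 0.113397
  k=3: C(35,3)·0.125^3·0.875^32 = 0.178196
  k=4: C(35,4)·0.125^4·0.875^31 = 0.203652
P(X ≤ 4) = 0.551277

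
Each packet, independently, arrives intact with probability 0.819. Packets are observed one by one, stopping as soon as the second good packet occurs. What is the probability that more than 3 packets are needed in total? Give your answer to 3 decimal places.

0.086

Needing more than 3 packets ⇔ fewer than 2 successes in the first 3. With X ~ Binomial(3, 0.819), P(Y > 3) = P(X ≤ 1).
  k=0: C(3,0)·0.819^0·0.181^3 = 0.00593
  k=1: C(3,1)·0.819^1·0.181^2 = 0.08049
P(X ≤ 1) = 0.08642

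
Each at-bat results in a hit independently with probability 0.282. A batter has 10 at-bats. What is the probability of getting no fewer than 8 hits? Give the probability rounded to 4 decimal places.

0.0010

X ~ Binomial(10, 0.282); P(X ≥ 8) = Σ C(10,k) p^k (1−p)^(10−k) over k:
  k=8: C(10,8)·0.282^8·0.718^2 = 0.000928
  k=9: C(10,9)·0.282^9·0.718^1 = 0.000081
  k=10: C(10,10)·0.282^10·0.718^0 = 0.000003
Total = 0.001012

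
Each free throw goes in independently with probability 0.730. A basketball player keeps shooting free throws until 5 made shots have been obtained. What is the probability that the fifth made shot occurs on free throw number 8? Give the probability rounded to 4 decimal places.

0.1428

Y = trial on which the fifth success occurs; negative binomial, r=5, p=0.73.
P(Y=8) = C(7,4) · p^5 · (1−p)^3
= 35 · 0.20731 · 0.019683 = 0.142815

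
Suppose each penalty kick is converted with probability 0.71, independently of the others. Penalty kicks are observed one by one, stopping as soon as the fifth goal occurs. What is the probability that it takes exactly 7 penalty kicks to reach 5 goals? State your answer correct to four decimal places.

Y = trial on which the fifth success occurs; negative binomial, r=5, p=0.71.
P(Y=7) = C(6,4) · p^5 · (1−p)^2
= 15 · 0.18042 · 0.0841 = 0.227604

0.2276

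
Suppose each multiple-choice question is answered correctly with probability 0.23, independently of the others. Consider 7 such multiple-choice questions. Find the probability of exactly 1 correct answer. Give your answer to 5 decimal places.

0.33556

X ~ Binomial(n=7, p=0.23).
P(X=1) = C(7,1) · p^1 · (1−p)^6
= 7 · 0.23 · 0.20842 = 0.3355600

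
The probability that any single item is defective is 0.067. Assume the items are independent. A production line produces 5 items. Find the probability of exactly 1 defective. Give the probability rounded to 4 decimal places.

0.2538

X ~ Binomial(n=5, p=0.067).
P(X=1) = C(5,1) · p^1 · (1−p)^4
= 5 · 0.067 · 0.75775 = 0.253847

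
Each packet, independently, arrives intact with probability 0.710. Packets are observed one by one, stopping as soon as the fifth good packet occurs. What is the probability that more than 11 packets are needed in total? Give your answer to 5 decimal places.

0.01786

Needing more than 11 packets ⇔ fewer than 5 successes in the first 11. With X ~ Binomial(11, 0.71), P(Y > 11) = P(X ≤ 4).
  k=0: C(11,0)·0.71^0·0.29^11 = 0.0000012
  k=1: C(11,1)·0.71^1·0.29^10 = 0.0000329
  k=2: C(11,2)·0.71^2·0.29^9 = 0.0004022
  k=3: C(11,3)·0.71^3·0.29^8 = 0.0029542
  k=4: C(11,4)·0.71^4·0.29^7 = 0.0144655
P(X ≤ 4) = 0.0178560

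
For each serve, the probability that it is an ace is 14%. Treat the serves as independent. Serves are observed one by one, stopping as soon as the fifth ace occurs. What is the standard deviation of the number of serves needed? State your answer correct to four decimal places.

14.8117

Y = total serves until the fifth success; negative binomial with r=5, p=0.14.
SD(Y) = √[r(1−p)/p²] = √(219.387755) = 14.811744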